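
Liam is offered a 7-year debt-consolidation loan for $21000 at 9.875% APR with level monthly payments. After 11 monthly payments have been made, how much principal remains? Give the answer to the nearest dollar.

With monthly rate i = 9.875%/12 = 0.0082292, the balance after k of n payments is P · [(1+i)^n − (1+i)^k] / [(1+i)^n − 1].
(1+0.0082292)^84 = 1.99057054 and (1+0.0082292)^11 = 1.09433887, so the balance is 21,000 × (1.99057054 − 1.09433887) / (1.99057054 − 1) = $19,000.03.

$19,000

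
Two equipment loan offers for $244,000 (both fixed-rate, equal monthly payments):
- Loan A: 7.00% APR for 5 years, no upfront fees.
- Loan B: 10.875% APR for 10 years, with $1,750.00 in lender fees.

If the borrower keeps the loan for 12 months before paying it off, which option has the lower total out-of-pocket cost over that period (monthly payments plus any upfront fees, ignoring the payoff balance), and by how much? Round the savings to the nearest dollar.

Loan A: monthly rate = 7%/12 = 0.0058333; payment = 244,000 × 0.0058333 / (1 − (1+0.0058333)^−60) = $4,831.49.
Loan B: monthly rate = 10.875%/12 = 0.0090625; payment = 244,000 × 0.0090625 / (1 − (1+0.0090625)^−120) = $3,343.86.
Over 12 months: Loan A costs 12 × $4,831.49 = $57,977.88; Loan B costs 12 × $3,343.86 + $1,750.00 = $41,876.32.
Loan B is cheaper by $57,977.88 − $41,876.32 = $16,101.56.

Loan B by $16,102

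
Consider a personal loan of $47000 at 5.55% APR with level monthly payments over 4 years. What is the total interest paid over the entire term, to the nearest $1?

$5,518

Monthly rate = 5.55%/12 = 0.0046250; payment = 47,000 × 0.0046250 / (1 − (1+0.0046250)^−48) = $1,094.13.
Total paid = 48 × $1,094.13 = $52,518.24; interest = $52,518.24 − $47,000 = $5,518.24.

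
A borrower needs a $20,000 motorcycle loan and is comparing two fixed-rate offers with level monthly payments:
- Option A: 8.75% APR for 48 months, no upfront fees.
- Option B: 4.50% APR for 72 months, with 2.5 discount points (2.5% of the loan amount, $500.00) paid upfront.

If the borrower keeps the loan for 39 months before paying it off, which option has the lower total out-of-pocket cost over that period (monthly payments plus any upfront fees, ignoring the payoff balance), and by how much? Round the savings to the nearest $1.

Option B by $6,436

Option A: at 8.75% the monthly rate is 0.0072917, so the payment is 20,000 × 0.0072917 / (1 − 1.0072917^−48) = $495.33.
Option B: at 4.50% the monthly rate is 0.0037500, so the payment is 20,000 × 0.0037500 / (1 − 1.0037500^−72) = $317.48.
Over 39 months: Option A costs 39 × $495.33 = $19,317.87; Option B costs 39 × $317.48 + $500.00 = $12,881.72.
Option B is cheaper by $19,317.87 − $12,881.72 = $6,436.15.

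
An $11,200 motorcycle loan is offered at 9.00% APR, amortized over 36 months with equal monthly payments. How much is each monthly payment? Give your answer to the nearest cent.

$356.16

Monthly rate = 9%/12 = 0.0075000; payment = 11,200 × 0.0075000 / (1 − (1+0.0075000)^−36) = $356.16.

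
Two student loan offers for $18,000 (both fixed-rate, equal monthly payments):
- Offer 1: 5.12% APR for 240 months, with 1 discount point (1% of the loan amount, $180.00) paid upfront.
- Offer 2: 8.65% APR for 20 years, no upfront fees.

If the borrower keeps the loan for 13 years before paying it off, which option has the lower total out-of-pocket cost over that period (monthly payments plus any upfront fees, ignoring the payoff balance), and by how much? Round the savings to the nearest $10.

Offer 1: monthly rate = 5.12%/12 = 0.0042667; payment = 18,000 × 0.0042667 / (1 − (1+0.0042667)^−240) = $119.99.
Offer 2: at 8.65% the monthly rate is 0.0072083, so the payment is 18,000 × 0.0072083 / (1 − 1.0072083^−240) = $157.92.
Over 156 months: Offer 1 costs 156 × $119.99 + $180.00 = $18,898.44; Offer 2 costs 156 × $157.92 = $24,635.52.
Offer 1 is cheaper by $24,635.52 − $18,898.44 = $5,737.08.

Offer 1 by $5,740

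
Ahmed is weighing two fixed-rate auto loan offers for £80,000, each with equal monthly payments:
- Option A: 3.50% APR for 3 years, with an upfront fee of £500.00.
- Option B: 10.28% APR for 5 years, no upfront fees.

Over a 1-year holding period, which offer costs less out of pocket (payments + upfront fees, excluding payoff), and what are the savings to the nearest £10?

Option A: monthly rate = 3.5%/12 = 0.0029167; payment = 80,000 × 0.0029167 / (1 − (1+0.0029167)^−36) = £2,344.17.
Option B: monthly rate = 10.28%/12 = 0.0085667; payment = 80,000 × 0.0085667 / (1 − (1+0.0085667)^−60) = £1,710.81.
Over 12 months: Option A costs 12 × £2,344.17 + £500.00 = £28,630.04; Option B costs 12 × £1,710.81 = £20,529.72.
Option B is cheaper by £28,630.04 − £20,529.72 = £8,100.32.

Option B by £8,100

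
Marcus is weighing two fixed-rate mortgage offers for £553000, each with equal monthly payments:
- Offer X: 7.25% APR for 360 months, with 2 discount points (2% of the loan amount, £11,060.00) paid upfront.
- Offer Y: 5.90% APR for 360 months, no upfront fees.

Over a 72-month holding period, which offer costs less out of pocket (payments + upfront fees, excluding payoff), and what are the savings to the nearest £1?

Offer Y by £46,512

Offer X: at 7.25% the monthly rate is 0.0060417, so the payment is 553,000 × 0.0060417 / (1 − 1.0060417^−360) = £3,772.43.
Offer Y: at 5.90% the monthly rate is 0.0049167, so the payment is 553,000 × 0.0049167 / (1 − 1.0049167^−360) = £3,280.04.
Over 72 months: Offer X costs 72 × £3,772.43 + £11,060.00 = £282,674.96; Offer Y costs 72 × £3,280.04 = £236,162.88.
Offer Y is cheaper by £282,674.96 − £236,162.88 = £46,512.08.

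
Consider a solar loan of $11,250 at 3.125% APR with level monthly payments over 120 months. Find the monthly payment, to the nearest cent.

$109.28

Monthly rate = 3.125%/12 = 0.0026042; payment = 11,250 × 0.0026042 / (1 − (1+0.0026042)^−120) = $109.28.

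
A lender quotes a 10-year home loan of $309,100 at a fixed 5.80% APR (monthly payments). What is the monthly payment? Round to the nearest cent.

Monthly rate = 5.8%/12 = 0.0048333; payment = 309,100 × 0.0048333 / (1 − (1+0.0048333)^−120) = $3,400.68.

$3,400.68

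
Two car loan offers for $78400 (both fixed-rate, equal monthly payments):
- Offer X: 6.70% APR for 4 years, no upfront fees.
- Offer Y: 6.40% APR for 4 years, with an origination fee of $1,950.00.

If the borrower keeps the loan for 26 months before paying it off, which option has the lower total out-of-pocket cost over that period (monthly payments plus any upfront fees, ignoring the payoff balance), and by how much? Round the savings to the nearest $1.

Offer X by $1,668

Offer X: at 6.70% the monthly rate is 0.0055833, so the payment is 78,400 × 0.0055833 / (1 − 1.0055833^−48) = $1,866.49.
Offer Y: monthly rate = 6.4%/12 = 0.0053333; payment = 78,400 × 0.0053333 / (1 − (1+0.0053333)^−48) = $1,855.64.
Over 26 months: Offer X costs 26 × $1,866.49 = $48,528.74; Offer Y costs 26 × $1,855.64 + $1,950.00 = $50,196.64.
Offer X is cheaper by $50,196.64 − $48,528.74 = $1,667.90.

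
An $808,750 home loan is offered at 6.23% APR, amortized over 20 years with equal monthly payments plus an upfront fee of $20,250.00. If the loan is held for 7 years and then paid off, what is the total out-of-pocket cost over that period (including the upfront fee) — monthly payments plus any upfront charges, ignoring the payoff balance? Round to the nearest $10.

$516,010

At 6.23% the monthly rate is 0.0051917, so the payment is 808,750 × 0.0051917 / (1 − 1.0051917^−240) = $5,901.96.
Total outlay = 84 × $5,901.96 + $20,250.00 = $516,014.64.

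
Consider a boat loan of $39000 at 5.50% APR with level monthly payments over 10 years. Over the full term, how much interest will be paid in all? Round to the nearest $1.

Monthly rate = 5.5%/12 = 0.0045833; payment = 39,000 × 0.0045833 / (1 − (1+0.0045833)^−120) = $423.25.
Total paid = 120 × $423.25 = $50,790.00; interest = $50,790.00 − $39,000 = $11,790.00.

$11,790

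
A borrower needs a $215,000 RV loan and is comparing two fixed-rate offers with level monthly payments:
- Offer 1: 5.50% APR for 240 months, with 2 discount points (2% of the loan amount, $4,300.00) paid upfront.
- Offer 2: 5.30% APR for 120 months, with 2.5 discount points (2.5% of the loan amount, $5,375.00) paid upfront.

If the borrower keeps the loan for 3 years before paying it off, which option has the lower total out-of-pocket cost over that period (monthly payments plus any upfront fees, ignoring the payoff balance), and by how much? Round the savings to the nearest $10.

Offer 1 by $31,070

Offer 1: monthly rate = 5.5%/12 = 0.0045833; payment = 215,000 × 0.0045833 / (1 − (1+0.0045833)^−240) = $1,478.96.
Offer 2: monthly rate = 5.3%/12 = 0.0044167; payment = 215,000 × 0.0044167 / (1 − (1+0.0044167)^−120) = $2,312.07.
Over 36 months: Offer 1 costs 36 × $1,478.96 + $4,300.00 = $57,542.56; Offer 2 costs 36 × $2,312.07 + $5,375.00 = $88,609.52.
Offer 1 is cheaper by $88,609.52 − $57,542.56 = $31,066.96.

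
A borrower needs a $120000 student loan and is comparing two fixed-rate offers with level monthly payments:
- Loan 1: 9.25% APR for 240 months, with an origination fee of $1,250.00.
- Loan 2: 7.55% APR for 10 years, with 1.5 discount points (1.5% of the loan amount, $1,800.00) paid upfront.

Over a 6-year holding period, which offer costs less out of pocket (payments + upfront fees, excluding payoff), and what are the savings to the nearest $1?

Loan 1: at 9.25% the monthly rate is 0.0077083, so the payment is 120,000 × 0.0077083 / (1 − 1.0077083^−240) = $1,099.04.
Loan 2: monthly rate = 7.55%/12 = 0.0062917; payment = 120,000 × 0.0062917 / (1 − (1+0.0062917)^−120) = $1,427.55.
Over 72 months: Loan 1 costs 72 × $1,099.04 + $1,250.00 = $80,380.88; Loan 2 costs 72 × $1,427.55 + $1,800.00 = $104,583.60.
Loan 1 is cheaper by $104,583.60 − $80,380.88 = $24,202.72.

Loan 1 by $24,203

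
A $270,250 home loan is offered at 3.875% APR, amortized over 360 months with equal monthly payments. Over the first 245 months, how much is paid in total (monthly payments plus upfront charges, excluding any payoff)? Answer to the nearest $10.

At 3.875% the monthly rate is 0.0032292, so the payment is 270,250 × 0.0032292 / (1 − 1.0032292^−360) = $1,270.82.
Total outlay = 245 × $1,270.82 = $311,350.90.

$311,350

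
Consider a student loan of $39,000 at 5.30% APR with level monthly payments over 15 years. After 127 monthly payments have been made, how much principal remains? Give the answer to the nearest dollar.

With monthly rate i = 5.3%/12 = 0.0044167, the balance after k of n payments is P · [(1+i)^n − (1+i)^k] / [(1+i)^n − 1].
(1+0.0044167)^180 = 2.21056807 and (1+0.0044167)^127 = 1.75011519, so the balance is 39,000 × (2.21056807 − 1.75011519) / (2.21056807 − 1) = $14,834.08.

$14,834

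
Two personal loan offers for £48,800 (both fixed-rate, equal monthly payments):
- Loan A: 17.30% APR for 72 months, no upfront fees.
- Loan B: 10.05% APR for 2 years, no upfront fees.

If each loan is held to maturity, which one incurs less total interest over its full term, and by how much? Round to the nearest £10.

Loan B by £24,680

Loan A: monthly rate = 17.3%/12 = 0.0144167; payment = 48,800 × 0.0144167 / (1 − (1+0.0144167)^−72) = £1,093.80.
Total interest on Loan A = 72 × £1,093.80 − £48,800 = £29,953.60.
Loan B: monthly rate = 10.05%/12 = 0.0083750; payment = 48,800 × 0.0083750 / (1 − (1+0.0083750)^−24) = £2,253.00.
Total interest on Loan B = 24 × £2,253.00 − £48,800 = £5,272.00.
Loan B is lower by £24,681.60.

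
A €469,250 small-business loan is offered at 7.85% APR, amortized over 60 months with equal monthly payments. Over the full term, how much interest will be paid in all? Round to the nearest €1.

Monthly rate = 7.85%/12 = 0.0065417; payment = 469,250 × 0.0065417 / (1 − (1+0.0065417)^−60) = €9,481.05.
Total paid = 60 × €9,481.05 = €568,863.00; interest = €568,863.00 − €469,250 = €99,613.00.

€99,613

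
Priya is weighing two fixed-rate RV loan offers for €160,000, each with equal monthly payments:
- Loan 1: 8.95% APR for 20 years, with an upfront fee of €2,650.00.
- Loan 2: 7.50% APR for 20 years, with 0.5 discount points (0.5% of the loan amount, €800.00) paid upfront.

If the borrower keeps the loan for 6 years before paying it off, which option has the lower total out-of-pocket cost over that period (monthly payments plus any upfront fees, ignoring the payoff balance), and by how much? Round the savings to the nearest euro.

Loan 1: monthly rate = 8.95%/12 = 0.0074583; payment = 160,000 × 0.0074583 / (1 − (1+0.0074583)^−240) = €1,434.42.
Loan 2: at 7.50% the monthly rate is 0.0062500, so the payment is 160,000 × 0.0062500 / (1 − 1.0062500^−240) = €1,288.95.
Over 72 months: Loan 1 costs 72 × €1,434.42 + €2,650.00 = €105,928.24; Loan 2 costs 72 × €1,288.95 + €800.00 = €93,604.40.
Loan 2 is cheaper by €105,928.24 − €93,604.40 = €12,323.84.

Loan 2 by €12,324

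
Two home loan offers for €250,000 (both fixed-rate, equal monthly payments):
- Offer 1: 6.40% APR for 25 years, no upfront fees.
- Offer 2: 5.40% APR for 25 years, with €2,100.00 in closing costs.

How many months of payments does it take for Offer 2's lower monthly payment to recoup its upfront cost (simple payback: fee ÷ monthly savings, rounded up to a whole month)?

14 months

Offer 1: at 6.40% the monthly rate is 0.0053333, so the payment is 250,000 × 0.0053333 / (1 − 1.0053333^−300) = €1,672.43.
Offer 2: at 5.40% the monthly rate is 0.0045000, so the payment is 250,000 × 0.0045000 / (1 − 1.0045000^−300) = €1,520.32.
Monthly savings = €1,672.43 − €1,520.32 = €152.11.
Break-even = €2,100.00 / €152.11 = 13.81 → 14 months.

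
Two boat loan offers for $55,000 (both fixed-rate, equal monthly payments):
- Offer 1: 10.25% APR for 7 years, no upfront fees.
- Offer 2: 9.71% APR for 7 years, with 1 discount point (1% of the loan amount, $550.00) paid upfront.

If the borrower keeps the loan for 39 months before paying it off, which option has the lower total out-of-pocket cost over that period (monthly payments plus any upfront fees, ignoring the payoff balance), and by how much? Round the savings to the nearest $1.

Offer 1: monthly rate = 10.25%/12 = 0.0085417; payment = 55,000 × 0.0085417 / (1 − (1+0.0085417)^−84) = $920.19.
Offer 2: monthly rate = 9.71%/12 = 0.0080917; payment = 55,000 × 0.0080917 / (1 − (1+0.0080917)^−84) = $904.85.
Over 39 months: Offer 1 costs 39 × $920.19 = $35,887.41; Offer 2 costs 39 × $904.85 + $550.00 = $35,839.15.
Offer 2 is cheaper by $35,887.41 − $35,839.15 = $48.26.

Offer 2 by $48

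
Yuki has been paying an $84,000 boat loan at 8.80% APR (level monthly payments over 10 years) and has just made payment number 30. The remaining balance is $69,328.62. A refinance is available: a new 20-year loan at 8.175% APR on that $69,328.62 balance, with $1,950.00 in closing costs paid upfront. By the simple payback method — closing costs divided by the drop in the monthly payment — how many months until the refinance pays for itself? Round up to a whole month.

5 months

Current payment = 84,000 × 8.8%/12 / (1 − (1+0.0073333)^−120) = $1,055.01.
Refinanced payment = 69,328.62 × 0.0068125 / (1 − (1+0.0068125)^−240) = $587.47.
Monthly savings = $1,055.01 − $587.47 = $467.54.
Break-even = $1,950.00 / $467.54 = 4.17 → 5 months.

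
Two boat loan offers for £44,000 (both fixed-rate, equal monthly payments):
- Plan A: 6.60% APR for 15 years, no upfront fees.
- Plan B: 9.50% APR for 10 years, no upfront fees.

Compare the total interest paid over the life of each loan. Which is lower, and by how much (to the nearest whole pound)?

Plan A: at 6.60% the monthly rate is 0.0055000, so the payment is 44,000 × 0.0055000 / (1 − 1.0055000^−180) = £385.71.
Total interest on Plan A = 180 × £385.71 − £44,000 = £25,427.80.
Plan B: monthly rate = 9.5%/12 = 0.0079167; payment = 44,000 × 0.0079167 / (1 − (1+0.0079167)^−120) = £569.35.
Total interest on Plan B = 120 × £569.35 − £44,000 = £24,322.00.
Plan B is lower by £1,105.80.

Plan B by £1,106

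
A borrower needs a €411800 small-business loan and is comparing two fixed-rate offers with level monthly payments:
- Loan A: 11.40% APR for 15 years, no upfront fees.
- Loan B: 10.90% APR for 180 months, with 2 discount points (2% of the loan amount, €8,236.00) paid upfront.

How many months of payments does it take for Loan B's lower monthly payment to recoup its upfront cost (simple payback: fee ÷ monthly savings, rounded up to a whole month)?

Loan A: at 11.40% the monthly rate is 0.0095000, so the payment is 411,800 × 0.0095000 / (1 − 1.0095000^−180) = €4,784.46.
Loan B: monthly rate = 10.9%/12 = 0.0090833; payment = 411,800 × 0.0090833 / (1 − (1+0.0090833)^−180) = €4,654.68.
Monthly savings = €4,784.46 − €4,654.68 = €129.78.
Break-even = €8,236.00 / €129.78 = 63.46 → 64 months.

64 months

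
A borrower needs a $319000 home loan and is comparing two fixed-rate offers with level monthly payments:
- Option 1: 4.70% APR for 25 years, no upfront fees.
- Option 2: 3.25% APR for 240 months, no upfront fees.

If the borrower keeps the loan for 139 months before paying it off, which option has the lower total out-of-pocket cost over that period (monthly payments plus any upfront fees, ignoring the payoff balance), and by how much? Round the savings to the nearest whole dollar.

Option 1: at 4.70% the monthly rate is 0.0039167, so the payment is 319,000 × 0.0039167 / (1 − 1.0039167^−300) = $1,809.51.
Option 2: monthly rate = 3.25%/12 = 0.0027083; payment = 319,000 × 0.0027083 / (1 − (1+0.0027083)^−240) = $1,809.35.
Over 139 months: Option 1 costs 139 × $1,809.51 = $251,521.89; Option 2 costs 139 × $1,809.35 = $251,499.65.
Option 2 is cheaper by $251,521.89 − $251,499.65 = $22.24.

Option 2 by $22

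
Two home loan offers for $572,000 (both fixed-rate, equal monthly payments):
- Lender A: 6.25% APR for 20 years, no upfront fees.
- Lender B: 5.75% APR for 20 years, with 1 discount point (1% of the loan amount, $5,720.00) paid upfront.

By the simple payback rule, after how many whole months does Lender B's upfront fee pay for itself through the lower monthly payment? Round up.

Lender A: monthly rate = 6.25%/12 = 0.0052083; payment = 572,000 × 0.0052083 / (1 − (1+0.0052083)^−240) = $4,180.91.
Lender B: monthly rate = 5.75%/12 = 0.0047917; payment = 572,000 × 0.0047917 / (1 − (1+0.0047917)^−240) = $4,015.92.
Monthly savings = $4,180.91 − $4,015.92 = $164.99.
Break-even = $5,720.00 / $164.99 = 34.67 → 35 months.

35 months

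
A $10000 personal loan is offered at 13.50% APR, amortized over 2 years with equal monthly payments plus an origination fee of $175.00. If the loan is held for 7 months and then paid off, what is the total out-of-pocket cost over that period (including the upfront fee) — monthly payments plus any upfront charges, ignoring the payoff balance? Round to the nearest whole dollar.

At 13.50% the monthly rate is 0.0112500, so the payment is 10,000 × 0.0112500 / (1 − 1.0112500^−24) = $477.77.
Total outlay = 7 × $477.77 + $175.00 = $3,519.39.

$3,519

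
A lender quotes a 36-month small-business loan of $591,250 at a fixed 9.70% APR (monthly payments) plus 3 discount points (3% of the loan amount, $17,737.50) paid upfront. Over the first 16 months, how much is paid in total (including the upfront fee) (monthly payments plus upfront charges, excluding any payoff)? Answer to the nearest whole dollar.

At 9.70% the monthly rate is 0.0080833, so the payment is 591,250 × 0.0080833 / (1 − 1.0080833^−36) = $18,994.81.
Total outlay = 16 × $18,994.81 + $17,737.50 = $321,654.46.

$321,654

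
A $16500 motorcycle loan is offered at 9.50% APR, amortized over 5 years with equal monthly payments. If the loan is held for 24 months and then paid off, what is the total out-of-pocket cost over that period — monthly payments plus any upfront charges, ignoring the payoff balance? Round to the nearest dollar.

At 9.50% the monthly rate is 0.0079167, so the payment is 16,500 × 0.0079167 / (1 − 1.0079167^−60) = $346.53.
Total outlay = 24 × $346.53 = $8,316.72.

$8,317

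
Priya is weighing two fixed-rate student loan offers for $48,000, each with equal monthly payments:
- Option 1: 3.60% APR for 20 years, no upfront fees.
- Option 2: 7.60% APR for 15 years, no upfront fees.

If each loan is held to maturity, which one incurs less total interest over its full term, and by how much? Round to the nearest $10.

Option 1 by $13,180

Option 1: monthly rate = 3.6%/12 = 0.0030000; payment = 48,000 × 0.0030000 / (1 − (1+0.0030000)^−240) = $280.85.
Total interest on Option 1 = 240 × $280.85 − $48,000 = $19,404.00.
Option 2: at 7.60% the monthly rate is 0.0063333, so the payment is 48,000 × 0.0063333 / (1 − 1.0063333^−180) = $447.70.
Total interest on Option 2 = 180 × $447.70 − $48,000 = $32,586.00.
Option 1 is lower by $13,182.00.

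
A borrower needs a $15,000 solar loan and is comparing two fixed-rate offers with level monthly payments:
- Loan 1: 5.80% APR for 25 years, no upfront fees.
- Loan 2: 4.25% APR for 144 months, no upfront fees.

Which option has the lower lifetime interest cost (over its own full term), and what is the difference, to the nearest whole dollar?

Loan 2 by $9,271

Loan 1: at 5.80% the monthly rate is 0.0048333, so the payment is 15,000 × 0.0048333 / (1 − 1.0048333^−300) = $94.82.
Total interest on Loan 1 = 300 × $94.82 − $15,000 = $13,446.00.
Loan 2: at 4.25% the monthly rate is 0.0035417, so the payment is 15,000 × 0.0035417 / (1 − 1.0035417^−144) = $133.16.
Total interest on Loan 2 = 144 × $133.16 − $15,000 = $4,175.04.
Loan 2 is lower by $9,270.96.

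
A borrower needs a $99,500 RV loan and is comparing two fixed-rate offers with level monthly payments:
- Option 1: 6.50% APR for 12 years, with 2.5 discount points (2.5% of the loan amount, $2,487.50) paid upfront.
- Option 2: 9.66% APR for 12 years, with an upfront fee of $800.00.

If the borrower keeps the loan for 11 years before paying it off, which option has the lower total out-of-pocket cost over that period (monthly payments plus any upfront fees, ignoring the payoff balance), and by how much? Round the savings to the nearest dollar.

Option 1: monthly rate = 6.5%/12 = 0.0054167; payment = 99,500 × 0.0054167 / (1 − (1+0.0054167)^−144) = $996.91.
Option 2: monthly rate = 9.66%/12 = 0.0080500; payment = 99,500 × 0.0080500 / (1 − (1+0.0080500)^−144) = $1,169.64.
Over 132 months: Option 1 costs 132 × $996.91 + $2,487.50 = $134,079.62; Option 2 costs 132 × $1,169.64 + $800.00 = $155,192.48.
Option 1 is cheaper by $155,192.48 − $134,079.62 = $21,112.86.

Option 1 by $21,113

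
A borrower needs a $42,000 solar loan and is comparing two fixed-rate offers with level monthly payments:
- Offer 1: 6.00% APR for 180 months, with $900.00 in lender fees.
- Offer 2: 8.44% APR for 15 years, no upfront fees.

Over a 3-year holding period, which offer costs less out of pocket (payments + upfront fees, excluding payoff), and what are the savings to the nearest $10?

Offer 1 by $1,180

Offer 1: at 6.00% the monthly rate is 0.0050000, so the payment is 42,000 × 0.0050000 / (1 − 1.0050000^−180) = $354.42.
Offer 2: at 8.44% the monthly rate is 0.0070333, so the payment is 42,000 × 0.0070333 / (1 − 1.0070333^−180) = $412.11.
Over 36 months: Offer 1 costs 36 × $354.42 + $900.00 = $13,659.12; Offer 2 costs 36 × $412.11 = $14,835.96.
Offer 1 is cheaper by $14,835.96 − $13,659.12 = $1,176.84.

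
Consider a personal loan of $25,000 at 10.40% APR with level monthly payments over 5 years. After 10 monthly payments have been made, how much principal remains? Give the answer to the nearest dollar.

$21,678

With monthly rate i = 10.4%/12 = 0.0086667, the balance after k of n payments is P · [(1+i)^n − (1+i)^k] / [(1+i)^n − 1].
(1+0.0086667)^60 = 1.67826346 and (1+0.0086667)^10 = 1.09012598, so the balance is 25,000 × (1.67826346 − 1.09012598) / (1.67826346 − 1) = $21,678.06.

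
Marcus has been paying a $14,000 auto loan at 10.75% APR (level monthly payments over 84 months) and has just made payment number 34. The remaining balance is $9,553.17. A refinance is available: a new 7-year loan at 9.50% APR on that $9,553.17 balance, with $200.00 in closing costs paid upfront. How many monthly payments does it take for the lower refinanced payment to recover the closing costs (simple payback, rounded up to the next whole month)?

3 months

Current payment = 14,000 × 10.75%/12 / (1 − (1+0.0089583)^−84) = $237.88.
Refinanced payment = 9,553.17 × 0.0079167 / (1 − (1+0.0079167)^−84) = $156.14.
Monthly savings = $237.88 − $156.14 = $81.74.
Break-even = $200.00 / $81.74 = 2.45 → 3 months.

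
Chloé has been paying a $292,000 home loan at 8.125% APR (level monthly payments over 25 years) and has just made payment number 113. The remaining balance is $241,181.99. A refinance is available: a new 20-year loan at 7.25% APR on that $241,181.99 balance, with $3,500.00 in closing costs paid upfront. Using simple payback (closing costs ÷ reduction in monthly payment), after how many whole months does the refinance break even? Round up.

Current payment = 292,000 × 8.125%/12 / (1 − (1+0.0067708)^−300) = $2,277.94.
Refinanced payment = 241,181.99 × 0.0060417 / (1 − (1+0.0060417)^−240) = $1,906.24.
Monthly savings = $2,277.94 − $1,906.24 = $371.70.
Break-even = $3,500.00 / $371.70 = 9.42 → 10 months.

10 months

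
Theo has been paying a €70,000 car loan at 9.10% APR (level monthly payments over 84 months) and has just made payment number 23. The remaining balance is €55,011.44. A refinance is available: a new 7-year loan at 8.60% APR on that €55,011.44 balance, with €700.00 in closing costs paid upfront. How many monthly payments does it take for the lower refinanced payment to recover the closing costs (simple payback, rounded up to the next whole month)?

3 months

Current payment = 70,000 × 9.1%/12 / (1 − (1+0.0075833)^−84) = €1,129.79.
Refinanced payment = 55,011.44 × 0.0071667 / (1 − (1+0.0071667)^−84) = €873.96.
Monthly savings = €1,129.79 − €873.96 = €255.83.
Break-even = €700.00 / €255.83 = 2.74 → 3 months.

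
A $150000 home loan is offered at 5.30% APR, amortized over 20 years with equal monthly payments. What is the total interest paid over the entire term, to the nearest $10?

$93,590

At 5.30% the monthly rate is 0.0044167, so the payment is 150,000 × 0.0044167 / (1 − 1.0044167^−240) = $1,014.96.
Total paid = 240 × $1,014.96 = $243,590.40; interest = $243,590.40 − $150,000 = $93,590.40.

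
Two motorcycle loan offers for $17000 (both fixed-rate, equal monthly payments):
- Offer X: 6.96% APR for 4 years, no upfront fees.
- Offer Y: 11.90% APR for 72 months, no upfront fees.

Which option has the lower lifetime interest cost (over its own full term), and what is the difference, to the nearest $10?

Offer X: monthly rate = 6.96%/12 = 0.0058000; payment = 17,000 × 0.0058000 / (1 − (1+0.0058000)^−48) = $406.77.
Total interest on Offer X = 48 × $406.77 − $17,000 = $2,524.96.
Offer Y: monthly rate = 11.9%/12 = 0.0099167; payment = 17,000 × 0.0099167 / (1 − (1+0.0099167)^−72) = $331.47.
Total interest on Offer Y = 72 × $331.47 − $17,000 = $6,865.84.
Offer X is lower by $4,340.88.

Offer X by $4,340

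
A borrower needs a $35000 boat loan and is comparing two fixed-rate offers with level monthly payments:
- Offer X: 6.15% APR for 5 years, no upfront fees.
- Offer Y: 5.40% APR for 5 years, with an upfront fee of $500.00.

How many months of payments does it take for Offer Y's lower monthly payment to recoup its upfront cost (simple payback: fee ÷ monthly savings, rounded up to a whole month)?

42 months

Offer X: at 6.15% the monthly rate is 0.0051250, so the payment is 35,000 × 0.0051250 / (1 − 1.0051250^−60) = $679.09.
Offer Y: at 5.40% the monthly rate is 0.0045000, so the payment is 35,000 × 0.0045000 / (1 − 1.0045000^−60) = $666.93.
Monthly savings = $679.09 − $666.93 = $12.16.
Break-even = $500.00 / $12.16 = 41.12 → 42 months.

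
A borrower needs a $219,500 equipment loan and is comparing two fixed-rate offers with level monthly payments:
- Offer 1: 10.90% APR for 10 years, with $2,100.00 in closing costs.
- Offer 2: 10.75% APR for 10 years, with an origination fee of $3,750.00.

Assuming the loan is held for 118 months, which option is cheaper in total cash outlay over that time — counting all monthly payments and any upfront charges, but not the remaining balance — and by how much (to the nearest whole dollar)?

Offer 2 by $541

Offer 1: at 10.90% the monthly rate is 0.0090833, so the payment is 219,500 × 0.0090833 / (1 − 1.0090833^−120) = $3,011.20.
Offer 2: at 10.75% the monthly rate is 0.0089583, so the payment is 219,500 × 0.0089583 / (1 − 1.0089583^−120) = $2,992.63.
Over 118 months: Offer 1 costs 118 × $3,011.20 + $2,100.00 = $357,421.60; Offer 2 costs 118 × $2,992.63 + $3,750.00 = $356,880.34.
Offer 2 is cheaper by $357,421.60 − $356,880.34 = $541.26.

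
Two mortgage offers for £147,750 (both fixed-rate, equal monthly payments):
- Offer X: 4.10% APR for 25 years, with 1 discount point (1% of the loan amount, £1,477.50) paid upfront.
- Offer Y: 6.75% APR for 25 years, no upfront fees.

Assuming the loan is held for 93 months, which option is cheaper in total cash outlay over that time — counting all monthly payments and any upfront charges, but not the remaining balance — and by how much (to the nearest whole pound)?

Offer X by £20,169

Offer X: at 4.10% the monthly rate is 0.0034167, so the payment is 147,750 × 0.0034167 / (1 − 1.0034167^−300) = £788.06.
Offer Y: at 6.75% the monthly rate is 0.0056250, so the payment is 147,750 × 0.0056250 / (1 − 1.0056250^−300) = £1,020.82.
Over 93 months: Offer X costs 93 × £788.06 + £1,477.50 = £74,767.08; Offer Y costs 93 × £1,020.82 = £94,936.26.
Offer X is cheaper by £94,936.26 − £74,767.08 = £20,169.18.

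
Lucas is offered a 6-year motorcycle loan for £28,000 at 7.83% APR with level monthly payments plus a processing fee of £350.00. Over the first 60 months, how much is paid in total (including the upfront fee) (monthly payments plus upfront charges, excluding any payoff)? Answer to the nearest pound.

£29,667

Monthly rate = 7.83%/12 = 0.0065250; payment = 28,000 × 0.0065250 / (1 − (1+0.0065250)^−72) = £488.61.
Total outlay = 60 × £488.61 + £350.00 = £29,666.60.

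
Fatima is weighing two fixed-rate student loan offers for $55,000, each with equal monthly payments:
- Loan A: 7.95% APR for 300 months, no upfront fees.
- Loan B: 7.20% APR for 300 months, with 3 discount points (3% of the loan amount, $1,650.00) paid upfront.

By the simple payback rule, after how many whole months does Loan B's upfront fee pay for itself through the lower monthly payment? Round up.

Loan A: at 7.95% the monthly rate is 0.0066250, so the payment is 55,000 × 0.0066250 / (1 − 1.0066250^−300) = $422.68.
Loan B: monthly rate = 7.2%/12 = 0.0060000; payment = 55,000 × 0.0060000 / (1 − (1+0.0060000)^−300) = $395.77.
Monthly savings = $422.68 − $395.77 = $26.91.
Break-even = $1,650.00 / $26.91 = 61.32 → 62 months.

62 months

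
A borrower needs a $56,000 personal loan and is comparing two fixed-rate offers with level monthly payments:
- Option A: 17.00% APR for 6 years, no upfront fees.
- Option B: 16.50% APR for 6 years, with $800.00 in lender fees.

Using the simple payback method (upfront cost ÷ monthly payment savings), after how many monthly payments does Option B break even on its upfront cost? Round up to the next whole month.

Option A: monthly rate = 17%/12 = 0.0141667; payment = 56,000 × 0.0141667 / (1 − (1+0.0141667)^−72) = $1,245.78.
Option B: at 16.50% the monthly rate is 0.0137500, so the payment is 56,000 × 0.0137500 / (1 − 1.0137500^−72) = $1,230.21.
Monthly savings = $1,245.78 − $1,230.21 = $15.57.
Break-even = $800.00 / $15.57 = 51.38 → 52 months.

52 months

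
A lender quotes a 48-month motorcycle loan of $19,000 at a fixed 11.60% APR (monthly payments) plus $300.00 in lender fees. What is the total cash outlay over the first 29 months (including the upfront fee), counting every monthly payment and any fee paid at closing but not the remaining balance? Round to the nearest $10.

Monthly rate = 11.6%/12 = 0.0096667; payment = 19,000 × 0.0096667 / (1 − (1+0.0096667)^−48) = $496.62.
Total outlay = 29 × $496.62 + $300.00 = $14,701.98.

$14,700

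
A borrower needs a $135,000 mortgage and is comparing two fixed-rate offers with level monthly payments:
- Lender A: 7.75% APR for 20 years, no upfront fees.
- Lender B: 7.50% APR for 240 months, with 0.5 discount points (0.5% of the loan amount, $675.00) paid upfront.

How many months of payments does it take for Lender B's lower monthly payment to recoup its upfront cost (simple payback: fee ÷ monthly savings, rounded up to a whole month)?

Lender A: monthly rate = 7.75%/12 = 0.0064583; payment = 135,000 × 0.0064583 / (1 − (1+0.0064583)^−240) = $1,108.28.
Lender B: monthly rate = 7.5%/12 = 0.0062500; payment = 135,000 × 0.0062500 / (1 − (1+0.0062500)^−240) = $1,087.55.
Monthly savings = $1,108.28 − $1,087.55 = $20.73.
Break-even = $675.00 / $20.73 = 32.56 → 33 months.

33 months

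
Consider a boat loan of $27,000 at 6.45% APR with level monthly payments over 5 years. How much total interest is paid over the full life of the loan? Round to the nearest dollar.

At 6.45% the monthly rate is 0.0053750, so the payment is 27,000 × 0.0053750 / (1 − 1.0053750^−60) = $527.65.
Total paid = 60 × $527.65 = $31,659.00; interest = $31,659.00 − $27,000 = $4,659.00.

$4,659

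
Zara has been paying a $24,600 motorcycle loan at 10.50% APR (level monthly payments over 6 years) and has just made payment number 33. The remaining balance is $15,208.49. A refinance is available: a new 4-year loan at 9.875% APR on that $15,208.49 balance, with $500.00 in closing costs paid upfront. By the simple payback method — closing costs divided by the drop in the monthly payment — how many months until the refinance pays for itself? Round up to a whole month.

7 months

Current payment = 24,600 × 10.5%/12 / (1 − (1+0.0087500)^−72) = $461.96.
Refinanced payment = 15,208.49 × 0.0082292 / (1 − (1+0.0082292)^−48) = $384.81.
Monthly savings = $461.96 − $384.81 = $77.15.
Break-even = $500.00 / $77.15 = 6.48 → 7 months.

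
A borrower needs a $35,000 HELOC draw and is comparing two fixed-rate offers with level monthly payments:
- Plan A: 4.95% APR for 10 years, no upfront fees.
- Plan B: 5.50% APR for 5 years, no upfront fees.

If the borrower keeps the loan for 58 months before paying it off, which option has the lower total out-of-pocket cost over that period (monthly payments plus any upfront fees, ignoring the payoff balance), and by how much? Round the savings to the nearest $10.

Plan A by $17,290

Plan A: monthly rate = 4.95%/12 = 0.0041250; payment = 35,000 × 0.0041250 / (1 − (1+0.0041250)^−120) = $370.37.
Plan B: at 5.50% the monthly rate is 0.0045833, so the payment is 35,000 × 0.0045833 / (1 − 1.0045833^−60) = $668.54.
Over 58 months: Plan A costs 58 × $370.37 = $21,481.46; Plan B costs 58 × $668.54 = $38,775.32.
Plan A is cheaper by $38,775.32 − $21,481.46 = $17,293.86.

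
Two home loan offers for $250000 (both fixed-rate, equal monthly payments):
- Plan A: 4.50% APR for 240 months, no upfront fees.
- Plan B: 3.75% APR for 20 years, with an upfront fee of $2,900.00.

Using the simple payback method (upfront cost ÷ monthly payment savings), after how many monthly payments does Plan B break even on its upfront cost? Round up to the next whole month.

Plan A: monthly rate = 4.5%/12 = 0.0037500; payment = 250,000 × 0.0037500 / (1 − (1+0.0037500)^−240) = $1,581.62.
Plan B: at 3.75% the monthly rate is 0.0031250, so the payment is 250,000 × 0.0031250 / (1 − 1.0031250^−240) = $1,482.22.
Monthly savings = $1,581.62 − $1,482.22 = $99.40.
Break-even = $2,900.00 / $99.40 = 29.18 → 30 months.

30 months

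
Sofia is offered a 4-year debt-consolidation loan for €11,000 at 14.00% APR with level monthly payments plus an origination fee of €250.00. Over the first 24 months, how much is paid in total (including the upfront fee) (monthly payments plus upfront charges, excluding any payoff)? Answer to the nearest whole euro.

Monthly rate = 14%/12 = 0.0116667; payment = 11,000 × 0.0116667 / (1 − (1+0.0116667)^−48) = €300.59.
Total outlay = 24 × €300.59 + €250.00 = €7,464.16.

€7,464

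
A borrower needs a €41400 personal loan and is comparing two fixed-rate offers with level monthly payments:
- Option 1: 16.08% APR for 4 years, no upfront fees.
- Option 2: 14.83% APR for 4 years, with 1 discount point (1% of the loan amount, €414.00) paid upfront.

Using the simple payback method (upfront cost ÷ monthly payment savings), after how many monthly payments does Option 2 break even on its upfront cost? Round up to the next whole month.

16 months

Option 1: at 16.08% the monthly rate is 0.0134000, so the payment is 41,400 × 0.0134000 / (1 − 1.0134000^−48) = €1,174.98.
Option 2: monthly rate = 14.83%/12 = 0.0123583; payment = 41,400 × 0.0123583 / (1 − (1+0.0123583)^−48) = €1,148.63.
Monthly savings = €1,174.98 − €1,148.63 = €26.35.
Break-even = €414.00 / €26.35 = 15.71 → 16 months.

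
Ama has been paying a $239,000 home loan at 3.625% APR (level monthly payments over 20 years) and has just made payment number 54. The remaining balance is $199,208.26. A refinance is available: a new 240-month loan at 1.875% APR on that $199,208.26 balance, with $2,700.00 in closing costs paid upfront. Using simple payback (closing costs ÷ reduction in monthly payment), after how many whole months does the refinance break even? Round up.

7 months

Current payment = 239,000 × 3.625%/12 / (1 − (1+0.0030208)^−240) = $1,401.50.
Refinanced payment = 199,208.26 × 0.0015625 / (1 − (1+0.0015625)^−240) = $996.01.
Monthly savings = $1,401.50 − $996.01 = $405.49.
Break-even = $2,700.00 / $405.49 = 6.66 → 7 months.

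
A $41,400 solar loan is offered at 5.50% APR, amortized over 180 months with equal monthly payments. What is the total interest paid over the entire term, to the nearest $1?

$19,489

At 5.50% the monthly rate is 0.0045833, so the payment is 41,400 × 0.0045833 / (1 − 1.0045833^−180) = $338.27.
Total paid = 180 × $338.27 = $60,888.60; interest = $60,888.60 − $41,400 = $19,488.60.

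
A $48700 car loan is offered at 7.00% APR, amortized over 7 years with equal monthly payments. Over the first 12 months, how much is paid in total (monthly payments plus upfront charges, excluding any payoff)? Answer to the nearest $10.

$8,820

At 7.00% the monthly rate is 0.0058333, so the payment is 48,700 × 0.0058333 / (1 − 1.0058333^−84) = $735.01.
Total outlay = 12 × $735.01 = $8,820.12.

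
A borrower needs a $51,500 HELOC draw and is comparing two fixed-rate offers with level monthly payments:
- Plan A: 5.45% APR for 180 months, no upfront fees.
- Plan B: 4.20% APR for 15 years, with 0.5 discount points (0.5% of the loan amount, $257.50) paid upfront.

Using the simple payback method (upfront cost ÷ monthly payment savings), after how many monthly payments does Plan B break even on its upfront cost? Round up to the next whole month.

8 months

Plan A: monthly rate = 5.45%/12 = 0.0045417; payment = 51,500 × 0.0045417 / (1 − (1+0.0045417)^−180) = $419.43.
Plan B: monthly rate = 4.2%/12 = 0.0035000; payment = 51,500 × 0.0035000 / (1 − (1+0.0035000)^−180) = $386.12.
Monthly savings = $419.43 − $386.12 = $33.31.
Break-even = $257.50 / $33.31 = 7.73 → 8 months.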